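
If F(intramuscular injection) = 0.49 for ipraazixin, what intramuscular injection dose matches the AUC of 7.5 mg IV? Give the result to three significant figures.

For equal systemic exposure: F × D_ev = D_iv
D_ev = D_iv / F = 7.5 / 0.49 = 15.3061 mg

D_intramuscular = 15.3 mg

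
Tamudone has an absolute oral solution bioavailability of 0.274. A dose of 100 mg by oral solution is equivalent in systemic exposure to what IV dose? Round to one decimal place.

D_iv = 27.4 mg

Systemic exposure from an extravascular dose = F × D_ev, so the equivalent IV dose is F × D_ev.
D_iv = F × D_ev = 0.274 × 100 = 27.4 mg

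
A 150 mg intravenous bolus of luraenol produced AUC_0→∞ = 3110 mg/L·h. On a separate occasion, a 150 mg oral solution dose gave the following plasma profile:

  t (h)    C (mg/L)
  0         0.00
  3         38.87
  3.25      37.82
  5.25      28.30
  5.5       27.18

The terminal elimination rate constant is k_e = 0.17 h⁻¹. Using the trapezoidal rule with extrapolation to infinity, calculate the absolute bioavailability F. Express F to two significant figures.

F = 0.097

Trapezoidal AUC_0→5.5 (oral solution):
  [0→3]: (0.00+38.87)/2 × 3 = 58.305
  [3→3.25]: (38.87+37.82)/2 × 0.25 = 9.58625
  [3.25→5.25]: (37.82+28.30)/2 × 2 = 66.12
  [5.25→5.5]: (28.30+27.18)/2 × 0.25 = 6.935
  Sum = 140.94625 mg/L·h
Tail: C_last/k_e = 27.18/0.17 = 159.882
AUC_0→∞ (oral solution) = 140.94625 + 159.882 = 300.82825 mg/L·h
F = (AUC_ev/D_ev)/(AUC_iv/D_iv) = (300.82825/150)/(3110/150) = 2.00552/20.7333 = 0.0967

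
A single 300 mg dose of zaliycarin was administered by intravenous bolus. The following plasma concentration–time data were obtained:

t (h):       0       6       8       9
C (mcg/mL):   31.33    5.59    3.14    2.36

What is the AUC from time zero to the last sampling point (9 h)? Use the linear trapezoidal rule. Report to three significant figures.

Trapezoidal AUC_0→9:
  [0→6]: (31.33+5.59)/2 × 6 = 110.76
  [6→8]: (5.59+3.14)/2 × 2 = 8.73
  [8→9]: (3.14+2.36)/2 × 1 = 2.75
  Sum = 122.24 mcg/mL·h

AUC = 122 mcg/mL·h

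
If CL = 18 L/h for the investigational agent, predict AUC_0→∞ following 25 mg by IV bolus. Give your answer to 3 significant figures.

AUC_0→∞ = Dose_iv / CL
        = 25 / 18 = 1.38889 mg/L·h

AUC = 1.39 mg/L·h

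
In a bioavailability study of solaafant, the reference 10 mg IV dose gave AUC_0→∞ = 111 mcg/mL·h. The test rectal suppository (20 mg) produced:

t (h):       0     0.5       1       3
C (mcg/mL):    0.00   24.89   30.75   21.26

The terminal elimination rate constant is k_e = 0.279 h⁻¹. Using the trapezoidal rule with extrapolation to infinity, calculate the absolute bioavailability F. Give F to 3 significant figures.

Trapezoidal AUC_0→3 (rectal suppository):
  [0→0.5]: (0.00+24.89)/2 × 0.5 = 6.2225
  [0.5→1]: (24.89+30.75)/2 × 0.5 = 13.91
  [1→3]: (30.75+21.26)/2 × 2 = 52.01
  Sum = 72.1425 mcg/mL·h
Tail: C_last/k_e = 21.26/0.279 = 76.201
AUC_0→∞ (rectal suppository) = 72.1425 + 76.201 = 148.3435 mcg/mL·h
F = (AUC_ev/D_ev)/(AUC_iv/D_iv) = (148.3435/20)/(111/10) = 7.417175/11.1 = 0.6682

F = 0.668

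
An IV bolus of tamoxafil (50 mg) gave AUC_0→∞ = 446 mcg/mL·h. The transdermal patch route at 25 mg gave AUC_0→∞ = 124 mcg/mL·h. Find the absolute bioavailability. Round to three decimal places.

F = 0.556

F = (AUC_ev / D_ev) / (AUC_iv / D_iv)
  = (124/25) / (446/50)
  = 4.96 / 8.92 = 0.5561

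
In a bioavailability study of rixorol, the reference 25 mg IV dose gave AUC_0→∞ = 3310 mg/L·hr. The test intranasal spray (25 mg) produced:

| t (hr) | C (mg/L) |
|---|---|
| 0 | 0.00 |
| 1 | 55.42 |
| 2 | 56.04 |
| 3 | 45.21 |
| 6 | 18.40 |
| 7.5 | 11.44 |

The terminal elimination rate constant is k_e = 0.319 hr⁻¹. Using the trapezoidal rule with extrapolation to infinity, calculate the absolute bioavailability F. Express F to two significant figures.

Trapezoidal AUC_0→7.5 (intranasal spray):
  [0→1]: (0.00+55.42)/2 × 1 = 27.71
  [1→2]: (55.42+56.04)/2 × 1 = 55.73
  [2→3]: (56.04+45.21)/2 × 1 = 50.625
  [3→6]: (45.21+18.40)/2 × 3 = 95.415
  [6→7.5]: (18.40+11.44)/2 × 1.5 = 22.38
  Sum = 251.86 mg/L·hr
Tail: C_last/k_e = 11.44/0.319 = 35.862
AUC_0→∞ (intranasal spray) = 251.86 + 35.862 = 287.722 mg/L·hr
F = (AUC_ev/D_ev)/(AUC_iv/D_iv) = (287.722/25)/(3310/25) = 11.50888/132.4 = 0.0869

F = 0.087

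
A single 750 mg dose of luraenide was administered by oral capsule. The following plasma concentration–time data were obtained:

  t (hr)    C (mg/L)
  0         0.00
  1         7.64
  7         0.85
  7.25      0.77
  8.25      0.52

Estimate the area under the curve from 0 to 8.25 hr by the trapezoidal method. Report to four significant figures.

Trapezoidal AUC_0→8.25:
  [0→1]: (0.00+7.64)/2 × 1 = 3.82
  [1→7]: (7.64+0.85)/2 × 6 = 25.47
  [7→7.25]: (0.85+0.77)/2 × 0.25 = 0.2025
  [7.25→8.25]: (0.77+0.52)/2 × 1 = 0.645
  Sum = 30.1375 mg/L·hr

AUC = 30.14 mg/L·hr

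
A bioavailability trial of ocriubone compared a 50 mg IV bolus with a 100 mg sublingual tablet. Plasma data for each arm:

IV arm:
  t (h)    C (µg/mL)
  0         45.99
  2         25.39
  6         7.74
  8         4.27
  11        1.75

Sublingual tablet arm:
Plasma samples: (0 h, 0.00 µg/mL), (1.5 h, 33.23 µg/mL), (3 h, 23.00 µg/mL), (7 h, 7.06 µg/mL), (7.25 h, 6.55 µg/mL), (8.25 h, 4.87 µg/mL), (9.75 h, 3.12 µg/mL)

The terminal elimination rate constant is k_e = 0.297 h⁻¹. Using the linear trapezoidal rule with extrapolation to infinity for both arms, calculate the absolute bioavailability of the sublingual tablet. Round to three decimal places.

Trapezoidal AUC_0→11 (IV):
  [0→2]: (45.99+25.39)/2 × 2 = 71.38
  [2→6]: (25.39+7.74)/2 × 4 = 66.26
  [6→8]: (7.74+4.27)/2 × 2 = 12.01
  [8→11]: (4.27+1.75)/2 × 3 = 9.03
  Sum = 158.68 µg/mL·h
IV tail: 1.75/0.297 = 5.892; AUC_iv,0→∞ = 158.68 + 5.892 = 164.572 µg/mL·h
Trapezoidal AUC_0→9.75 (sublingual tablet):
  [0→1.5]: (0.00+33.23)/2 × 1.5 = 24.9225
  [1.5→3]: (33.23+23.00)/2 × 1.5 = 42.1725
  [3→7]: (23.00+7.06)/2 × 4 = 60.12
  [7→7.25]: (7.06+6.55)/2 × 0.25 = 1.70125
  [7.25→8.25]: (6.55+4.87)/2 × 1 = 5.71
  [8.25→9.75]: (4.87+3.12)/2 × 1.5 = 5.9925
  Sum = 140.61875 µg/mL·h
sublingual tablet tail: 3.12/0.297 = 10.505; AUC_ev,0→∞ = 140.61875 + 10.505 = 151.12375 µg/mL·h
F = (AUC_ev/D_ev)/(AUC_iv/D_iv) = (151.12375/100)/(164.572/50) = 1.5112375/3.29144 = 0.4591

F = 0.459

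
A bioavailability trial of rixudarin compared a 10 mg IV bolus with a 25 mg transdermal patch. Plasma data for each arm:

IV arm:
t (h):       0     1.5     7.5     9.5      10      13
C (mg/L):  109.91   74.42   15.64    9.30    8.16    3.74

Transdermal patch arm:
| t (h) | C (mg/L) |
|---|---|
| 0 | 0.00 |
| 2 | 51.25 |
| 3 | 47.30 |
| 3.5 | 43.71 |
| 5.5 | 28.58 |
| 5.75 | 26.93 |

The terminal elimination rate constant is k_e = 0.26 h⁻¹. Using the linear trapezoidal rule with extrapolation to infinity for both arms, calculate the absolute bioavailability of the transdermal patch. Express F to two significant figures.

F = 0.26

Trapezoidal AUC_0→13 (IV):
  [0→1.5]: (109.91+74.42)/2 × 1.5 = 138.2475
  [1.5→7.5]: (74.42+15.64)/2 × 6 = 270.18
  [7.5→9.5]: (15.64+9.30)/2 × 2 = 24.94
  [9.5→10]: (9.30+8.16)/2 × 0.5 = 4.365
  [10→13]: (8.16+3.74)/2 × 3 = 17.85
  Sum = 455.5825 mg/L·h
IV tail: 3.74/0.26 = 14.385; AUC_iv,0→∞ = 455.5825 + 14.385 = 469.9675 mg/L·h
Trapezoidal AUC_0→5.75 (transdermal patch):
  [0→2]: (0.00+51.25)/2 × 2 = 51.25
  [2→3]: (51.25+47.30)/2 × 1 = 49.275
  [3→3.5]: (47.30+43.71)/2 × 0.5 = 22.7525
  [3.5→5.5]: (43.71+28.58)/2 × 2 = 72.29
  [5.5→5.75]: (28.58+26.93)/2 × 0.25 = 6.93875
  Sum = 202.50625 mg/L·h
transdermal patch tail: 26.93/0.26 = 103.577; AUC_ev,0→∞ = 202.50625 + 103.577 = 306.08325 mg/L·h
F = (AUC_ev/D_ev)/(AUC_iv/D_iv) = (306.08325/25)/(469.9675/10) = 12.24333/46.99675 = 0.2605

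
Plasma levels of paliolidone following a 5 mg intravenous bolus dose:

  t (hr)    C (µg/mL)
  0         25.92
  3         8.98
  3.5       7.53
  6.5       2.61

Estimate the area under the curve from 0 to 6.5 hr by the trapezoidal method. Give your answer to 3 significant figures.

Trapezoidal AUC_0→6.5:
  [0→3]: (25.92+8.98)/2 × 3 = 52.35
  [3→3.5]: (8.98+7.53)/2 × 0.5 = 4.1275
  [3.5→6.5]: (7.53+2.61)/2 × 3 = 15.21
  Sum = 71.6875 µg/mL·hr

AUC = 71.7 µg/mL·hr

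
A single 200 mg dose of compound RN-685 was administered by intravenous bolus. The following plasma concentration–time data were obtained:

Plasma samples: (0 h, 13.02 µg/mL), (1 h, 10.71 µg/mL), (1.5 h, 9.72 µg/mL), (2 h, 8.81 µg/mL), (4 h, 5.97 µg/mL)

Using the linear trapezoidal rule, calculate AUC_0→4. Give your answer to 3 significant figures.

AUC = 36.4 µg/mL·h

Trapezoidal AUC_0→4:
  [0→1]: (13.02+10.71)/2 × 1 = 11.865
  [1→1.5]: (10.71+9.72)/2 × 0.5 = 5.1075
  [1.5→2]: (9.72+8.81)/2 × 0.5 = 4.6325
  [2→4]: (8.81+5.97)/2 × 2 = 14.78
  Sum = 36.385 µg/mL·h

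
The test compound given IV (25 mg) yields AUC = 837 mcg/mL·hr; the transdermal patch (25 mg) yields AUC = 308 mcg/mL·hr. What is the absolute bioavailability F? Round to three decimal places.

F = (AUC_ev / D_ev) / (AUC_iv / D_iv)
  = (308/25) / (837/25)
  = 12.32 / 33.48 = 0.3680

F = 0.368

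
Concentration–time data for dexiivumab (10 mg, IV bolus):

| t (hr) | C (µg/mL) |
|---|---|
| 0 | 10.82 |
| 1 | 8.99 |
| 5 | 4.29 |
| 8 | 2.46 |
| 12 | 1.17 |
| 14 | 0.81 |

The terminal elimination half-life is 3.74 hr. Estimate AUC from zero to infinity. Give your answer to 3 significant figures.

AUC = 60.2 µg/mL·hr

Trapezoidal AUC_0→14:
  [0→1]: (10.82+8.99)/2 × 1 = 9.905
  [1→5]: (8.99+4.29)/2 × 4 = 26.56
  [5→8]: (4.29+2.46)/2 × 3 = 10.125
  [8→12]: (2.46+1.17)/2 × 4 = 7.26
  [12→14]: (1.17+0.81)/2 × 2 = 1.98
  Sum = 55.83 µg/mL·hr
k_e = ln2 / t½ = 0.693147 / 3.74 = 0.1853 hr^-1
Extrapolated tail: C_last / k_e = 0.81 / 0.1853 = 4.371
AUC_0→∞ = 55.83 + 4.371 = 60.201 µg/mL·hr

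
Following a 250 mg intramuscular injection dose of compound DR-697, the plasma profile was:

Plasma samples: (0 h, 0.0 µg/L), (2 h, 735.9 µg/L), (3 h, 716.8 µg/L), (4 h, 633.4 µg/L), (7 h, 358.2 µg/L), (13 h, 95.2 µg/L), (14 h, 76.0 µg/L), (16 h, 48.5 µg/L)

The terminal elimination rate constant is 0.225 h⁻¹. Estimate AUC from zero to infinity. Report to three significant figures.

AUC = 5410 µg/L·h

Trapezoidal AUC_0→16:
  [0→2]: (0.0+735.9)/2 × 2 = 735.9
  [2→3]: (735.9+716.8)/2 × 1 = 726.35
  [3→4]: (716.8+633.4)/2 × 1 = 675.1
  [4→7]: (633.4+358.2)/2 × 3 = 1487.4
  [7→13]: (358.2+95.2)/2 × 6 = 1360.2
  [13→14]: (95.2+76.0)/2 × 1 = 85.6
  [14→16]: (76.0+48.5)/2 × 2 = 124.5
  Sum = 5195.05 µg/L·h
Extrapolated tail: C_last / k_e = 48.5 / 0.225 = 215.556
AUC_0→∞ = 5195.05 + 215.556 = 5410.606 µg/L·h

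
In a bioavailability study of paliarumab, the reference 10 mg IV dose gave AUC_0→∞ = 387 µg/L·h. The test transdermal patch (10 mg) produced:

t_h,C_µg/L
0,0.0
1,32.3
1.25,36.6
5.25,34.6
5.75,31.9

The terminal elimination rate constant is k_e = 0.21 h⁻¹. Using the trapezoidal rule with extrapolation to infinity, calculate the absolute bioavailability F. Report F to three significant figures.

F = 0.867

Trapezoidal AUC_0→5.75 (transdermal patch):
  [0→1]: (0.0+32.3)/2 × 1 = 16.15
  [1→1.25]: (32.3+36.6)/2 × 0.25 = 8.6125
  [1.25→5.25]: (36.6+34.6)/2 × 4 = 142.4
  [5.25→5.75]: (34.6+31.9)/2 × 0.5 = 16.625
  Sum = 183.7875 µg/L·h
Tail: C_last/k_e = 31.9/0.21 = 151.905
AUC_0→∞ (transdermal patch) = 183.7875 + 151.905 = 335.6925 µg/L·h
F = (AUC_ev/D_ev)/(AUC_iv/D_iv) = (335.6925/10)/(387/10) = 33.56925/38.7 = 0.8674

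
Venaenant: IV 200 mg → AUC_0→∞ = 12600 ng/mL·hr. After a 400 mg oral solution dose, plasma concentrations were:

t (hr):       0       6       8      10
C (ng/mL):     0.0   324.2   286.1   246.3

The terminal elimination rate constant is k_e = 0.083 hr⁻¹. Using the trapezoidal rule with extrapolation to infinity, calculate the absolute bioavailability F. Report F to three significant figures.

F = 0.202

Trapezoidal AUC_0→10 (oral solution):
  [0→6]: (0.0+324.2)/2 × 6 = 972.6
  [6→8]: (324.2+286.1)/2 × 2 = 610.3
  [8→10]: (286.1+246.3)/2 × 2 = 532.4
  Sum = 2115.3 ng/mL·hr
Tail: C_last/k_e = 246.3/0.083 = 2967.470
AUC_0→∞ (oral solution) = 2115.3 + 2967.470 = 5082.77 ng/mL·hr
F = (AUC_ev/D_ev)/(AUC_iv/D_iv) = (5082.77/400)/(12600/200) = 12.706925/63 = 0.2017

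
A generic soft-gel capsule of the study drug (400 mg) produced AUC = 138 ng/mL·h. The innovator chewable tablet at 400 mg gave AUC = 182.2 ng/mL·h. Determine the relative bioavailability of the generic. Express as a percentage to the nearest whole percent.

F_rel = 76%

F_rel = (AUC_test/D_test) / (AUC_ref/D_ref)
      = (138/400) / (182.2/400)
      = 0.345 / 0.4555 = 0.7574 = 75.74%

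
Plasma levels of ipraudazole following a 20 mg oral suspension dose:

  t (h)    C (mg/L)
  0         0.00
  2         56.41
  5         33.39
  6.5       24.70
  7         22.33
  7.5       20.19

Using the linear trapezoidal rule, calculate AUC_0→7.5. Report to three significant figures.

AUC = 257 mg/L·h

Trapezoidal AUC_0→7.5:
  [0→2]: (0.00+56.41)/2 × 2 = 56.41
  [2→5]: (56.41+33.39)/2 × 3 = 134.7
  [5→6.5]: (33.39+24.70)/2 × 1.5 = 43.5675
  [6.5→7]: (24.70+22.33)/2 × 0.5 = 11.7575
  [7→7.5]: (22.33+20.19)/2 × 0.5 = 10.63
  Sum = 257.065 mg/L·h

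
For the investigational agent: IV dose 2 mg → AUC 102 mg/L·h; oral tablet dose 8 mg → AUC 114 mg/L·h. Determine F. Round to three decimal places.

F = 0.279

F = (AUC_ev / D_ev) / (AUC_iv / D_iv)
  = (114/8) / (102/2)
  = 14.25 / 51 = 0.2794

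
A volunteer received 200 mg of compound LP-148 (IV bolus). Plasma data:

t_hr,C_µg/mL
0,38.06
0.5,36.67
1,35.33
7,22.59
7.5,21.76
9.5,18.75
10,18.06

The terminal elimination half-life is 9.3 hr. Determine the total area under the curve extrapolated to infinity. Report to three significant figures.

Trapezoidal AUC_0→10:
  [0→0.5]: (38.06+36.67)/2 × 0.5 = 18.6825
  [0.5→1]: (36.67+35.33)/2 × 0.5 = 18.0
  [1→7]: (35.33+22.59)/2 × 6 = 173.76
  [7→7.5]: (22.59+21.76)/2 × 0.5 = 11.0875
  [7.5→9.5]: (21.76+18.75)/2 × 2 = 40.51
  [9.5→10]: (18.75+18.06)/2 × 0.5 = 9.2025
  Sum = 271.2425 µg/mL·hr
k_e = ln2 / t½ = 0.693147 / 9.3 = 0.0745 hr^-1
Extrapolated tail: C_last / k_e = 18.06 / 0.0745 = 242.416
AUC_0→∞ = 271.2425 + 242.416 = 513.6585 µg/mL·hr

AUC = 514 µg/mL·hr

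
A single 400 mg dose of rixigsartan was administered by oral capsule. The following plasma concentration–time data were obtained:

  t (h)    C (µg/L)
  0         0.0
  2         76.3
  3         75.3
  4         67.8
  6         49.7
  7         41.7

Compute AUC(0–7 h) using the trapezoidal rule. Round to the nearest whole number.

AUC = 387 µg/L·h

Trapezoidal AUC_0→7:
  [0→2]: (0.0+76.3)/2 × 2 = 76.3
  [2→3]: (76.3+75.3)/2 × 1 = 75.8
  [3→4]: (75.3+67.8)/2 × 1 = 71.55
  [4→6]: (67.8+49.7)/2 × 2 = 117.5
  [6→7]: (49.7+41.7)/2 × 1 = 45.7
  Sum = 386.85 µg/L·h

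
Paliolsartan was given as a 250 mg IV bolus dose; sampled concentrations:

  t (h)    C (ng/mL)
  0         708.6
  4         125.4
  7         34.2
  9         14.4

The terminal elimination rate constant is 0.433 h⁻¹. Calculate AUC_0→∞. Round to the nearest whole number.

Trapezoidal AUC_0→9:
  [0→4]: (708.6+125.4)/2 × 4 = 1668.0
  [4→7]: (125.4+34.2)/2 × 3 = 239.4
  [7→9]: (34.2+14.4)/2 × 2 = 48.6
  Sum = 1956.0 ng/mL·h
Extrapolated tail: C_last / k_e = 14.4 / 0.433 = 33.256
AUC_0→∞ = 1956.0 + 33.256 = 1989.256 ng/mL·h

AUC = 1989 ng/mL·h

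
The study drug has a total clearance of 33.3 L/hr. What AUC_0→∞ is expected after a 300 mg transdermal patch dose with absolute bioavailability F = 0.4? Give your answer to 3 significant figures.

AUC_0→∞ = F × Dose / CL
        = 0.4 × 300 / 33.3 = 3.6036 mg/L·hr

AUC = 3.60 mg/L·hr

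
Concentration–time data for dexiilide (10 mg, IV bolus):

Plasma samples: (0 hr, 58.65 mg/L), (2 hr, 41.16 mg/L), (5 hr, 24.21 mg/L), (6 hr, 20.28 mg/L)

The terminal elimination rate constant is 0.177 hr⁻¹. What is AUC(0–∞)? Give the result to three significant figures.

AUC = 335 mg/L·hr

Trapezoidal AUC_0→6:
  [0→2]: (58.65+41.16)/2 × 2 = 99.81
  [2→5]: (41.16+24.21)/2 × 3 = 98.055
  [5→6]: (24.21+20.28)/2 × 1 = 22.245
  Sum = 220.11 mg/L·hr
Extrapolated tail: C_last / k_e = 20.28 / 0.177 = 114.576
AUC_0→∞ = 220.11 + 114.576 = 334.686 mg/L·hr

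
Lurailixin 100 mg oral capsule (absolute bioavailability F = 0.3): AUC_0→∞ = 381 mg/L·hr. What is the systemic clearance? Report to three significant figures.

CL = F × Dose / AUC_0→∞
   = 0.3 × 100 / 381 = 0.0787402 L/hr

CL = 0.0787 L/hr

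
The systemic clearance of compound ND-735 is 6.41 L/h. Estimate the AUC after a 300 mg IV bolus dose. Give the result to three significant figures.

AUC = 46.8 mg/L·h

AUC_0→∞ = Dose_iv / CL
        = 300 / 6.41 = 46.8019 mg/L·h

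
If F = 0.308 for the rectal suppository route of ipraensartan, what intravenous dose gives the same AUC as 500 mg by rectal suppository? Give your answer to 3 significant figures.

Systemic exposure from an extravascular dose = F × D_ev, so the equivalent IV dose is F × D_ev.
D_iv = F × D_ev = 0.308 × 500 = 154 mg

D_iv = 154 mg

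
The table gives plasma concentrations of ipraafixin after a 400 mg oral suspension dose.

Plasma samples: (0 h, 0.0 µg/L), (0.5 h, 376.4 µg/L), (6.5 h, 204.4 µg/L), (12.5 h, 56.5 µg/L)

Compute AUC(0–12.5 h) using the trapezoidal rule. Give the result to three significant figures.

AUC = 2620 µg/L·h

Trapezoidal AUC_0→12.5:
  [0→0.5]: (0.0+376.4)/2 × 0.5 = 94.1
  [0.5→6.5]: (376.4+204.4)/2 × 6 = 1742.4
  [6.5→12.5]: (204.4+56.5)/2 × 6 = 782.7
  Sum = 2619.2 µg/L·h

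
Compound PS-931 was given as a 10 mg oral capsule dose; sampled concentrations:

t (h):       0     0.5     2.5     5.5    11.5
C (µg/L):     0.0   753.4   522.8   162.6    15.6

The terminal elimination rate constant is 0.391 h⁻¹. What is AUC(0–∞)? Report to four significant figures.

Trapezoidal AUC_0→11.5:
  [0→0.5]: (0.0+753.4)/2 × 0.5 = 188.35
  [0.5→2.5]: (753.4+522.8)/2 × 2 = 1276.2
  [2.5→5.5]: (522.8+162.6)/2 × 3 = 1028.1
  [5.5→11.5]: (162.6+15.6)/2 × 6 = 534.6
  Sum = 3027.25 µg/L·h
Extrapolated tail: C_last / k_e = 15.6 / 0.391 = 39.898
AUC_0→∞ = 3027.25 + 39.898 = 3067.148 µg/L·h

AUC = 3067 µg/L·h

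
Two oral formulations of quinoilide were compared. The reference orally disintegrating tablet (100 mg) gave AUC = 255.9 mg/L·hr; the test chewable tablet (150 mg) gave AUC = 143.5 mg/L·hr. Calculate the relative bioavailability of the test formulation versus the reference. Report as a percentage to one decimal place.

F_rel = (AUC_test/D_test) / (AUC_ref/D_ref)
      = (143.5/150) / (255.9/100)
      = 0.956667 / 2.559 = 0.3738 = 37.38%

F_rel = 37.4%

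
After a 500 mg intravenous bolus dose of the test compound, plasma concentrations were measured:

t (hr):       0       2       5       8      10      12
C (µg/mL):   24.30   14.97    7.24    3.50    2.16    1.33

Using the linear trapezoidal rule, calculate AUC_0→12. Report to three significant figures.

AUC = 97.8 µg/mL·hr

Trapezoidal AUC_0→12:
  [0→2]: (24.30+14.97)/2 × 2 = 39.27
  [2→5]: (14.97+7.24)/2 × 3 = 33.315
  [5→8]: (7.24+3.50)/2 × 3 = 16.11
  [8→10]: (3.50+2.16)/2 × 2 = 5.66
  [10→12]: (2.16+1.33)/2 × 2 = 3.49
  Sum = 97.845 µg/mL·hr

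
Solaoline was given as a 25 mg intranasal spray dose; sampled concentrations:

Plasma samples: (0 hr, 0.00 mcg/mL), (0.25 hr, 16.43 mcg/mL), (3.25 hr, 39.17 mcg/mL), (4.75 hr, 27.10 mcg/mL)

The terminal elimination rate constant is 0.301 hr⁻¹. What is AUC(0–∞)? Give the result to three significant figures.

Trapezoidal AUC_0→4.75:
  [0→0.25]: (0.00+16.43)/2 × 0.25 = 2.05375
  [0.25→3.25]: (16.43+39.17)/2 × 3 = 83.4
  [3.25→4.75]: (39.17+27.10)/2 × 1.5 = 49.7025
  Sum = 135.15625 mcg/mL·hr
Extrapolated tail: C_last / k_e = 27.10 / 0.301 = 90.033
AUC_0→∞ = 135.15625 + 90.033 = 225.18925 mcg/mL·hr

AUC = 225 mcg/mL·hr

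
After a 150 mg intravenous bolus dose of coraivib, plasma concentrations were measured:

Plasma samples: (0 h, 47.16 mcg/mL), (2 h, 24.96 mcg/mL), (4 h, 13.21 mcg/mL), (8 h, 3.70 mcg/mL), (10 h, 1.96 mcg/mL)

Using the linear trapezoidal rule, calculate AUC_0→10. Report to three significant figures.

AUC = 150 mcg/mL·h

Trapezoidal AUC_0→10:
  [0→2]: (47.16+24.96)/2 × 2 = 72.12
  [2→4]: (24.96+13.21)/2 × 2 = 38.17
  [4→8]: (13.21+3.70)/2 × 4 = 33.82
  [8→10]: (3.70+1.96)/2 × 2 = 5.66
  Sum = 149.77 mcg/mL·h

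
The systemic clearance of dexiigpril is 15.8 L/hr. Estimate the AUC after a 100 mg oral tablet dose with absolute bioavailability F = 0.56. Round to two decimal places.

AUC = 3.54 mg/L·hr

AUC_0→∞ = F × Dose / CL
        = 0.56 × 100 / 15.8 = 3.5443 mg/L·hr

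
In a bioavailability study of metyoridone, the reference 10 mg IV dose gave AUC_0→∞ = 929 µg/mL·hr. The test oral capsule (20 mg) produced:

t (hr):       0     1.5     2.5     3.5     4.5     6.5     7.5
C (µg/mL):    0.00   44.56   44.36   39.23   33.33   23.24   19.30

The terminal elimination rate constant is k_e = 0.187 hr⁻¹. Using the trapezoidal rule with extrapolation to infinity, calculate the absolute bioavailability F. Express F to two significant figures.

Trapezoidal AUC_0→7.5 (oral capsule):
  [0→1.5]: (0.00+44.56)/2 × 1.5 = 33.42
  [1.5→2.5]: (44.56+44.36)/2 × 1 = 44.46
  [2.5→3.5]: (44.36+39.23)/2 × 1 = 41.795
  [3.5→4.5]: (39.23+33.33)/2 × 1 = 36.28
  [4.5→6.5]: (33.33+23.24)/2 × 2 = 56.57
  [6.5→7.5]: (23.24+19.30)/2 × 1 = 21.27
  Sum = 233.795 µg/mL·hr
Tail: C_last/k_e = 19.30/0.187 = 103.209
AUC_0→∞ (oral capsule) = 233.795 + 103.209 = 337.004 µg/mL·hr
F = (AUC_ev/D_ev)/(AUC_iv/D_iv) = (337.004/20)/(929/10) = 16.8502/92.9 = 0.1814

F = 0.18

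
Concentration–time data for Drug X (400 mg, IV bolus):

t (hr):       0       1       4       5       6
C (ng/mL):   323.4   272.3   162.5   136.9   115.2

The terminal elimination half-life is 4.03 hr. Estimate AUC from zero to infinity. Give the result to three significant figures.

Trapezoidal AUC_0→6:
  [0→1]: (323.4+272.3)/2 × 1 = 297.85
  [1→4]: (272.3+162.5)/2 × 3 = 652.2
  [4→5]: (162.5+136.9)/2 × 1 = 149.7
  [5→6]: (136.9+115.2)/2 × 1 = 126.05
  Sum = 1225.8 ng/mL·hr
k_e = ln2 / t½ = 0.693147 / 4.03 = 0.1720 hr^-1
Extrapolated tail: C_last / k_e = 115.2 / 0.172 = 669.767
AUC_0→∞ = 1225.8 + 669.767 = 1895.567 ng/mL·hr

AUC = 1900 ng/mL·hr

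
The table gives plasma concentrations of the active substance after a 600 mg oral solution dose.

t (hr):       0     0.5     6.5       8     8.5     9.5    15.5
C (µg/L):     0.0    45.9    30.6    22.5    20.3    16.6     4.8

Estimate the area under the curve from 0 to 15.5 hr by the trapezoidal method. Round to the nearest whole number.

AUC = 374 µg/L·hr

Trapezoidal AUC_0→15.5:
  [0→0.5]: (0.0+45.9)/2 × 0.5 = 11.475
  [0.5→6.5]: (45.9+30.6)/2 × 6 = 229.5
  [6.5→8]: (30.6+22.5)/2 × 1.5 = 39.825
  [8→8.5]: (22.5+20.3)/2 × 0.5 = 10.7
  [8.5→9.5]: (20.3+16.6)/2 × 1 = 18.45
  [9.5→15.5]: (16.6+4.8)/2 × 6 = 64.2
  Sum = 374.15 µg/L·hr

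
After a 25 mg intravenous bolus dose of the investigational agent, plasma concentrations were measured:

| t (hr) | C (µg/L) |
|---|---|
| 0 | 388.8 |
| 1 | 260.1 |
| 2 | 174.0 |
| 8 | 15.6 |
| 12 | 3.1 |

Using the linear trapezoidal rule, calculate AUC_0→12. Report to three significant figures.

AUC = 1150 µg/L·hr

Trapezoidal AUC_0→12:
  [0→1]: (388.8+260.1)/2 × 1 = 324.45
  [1→2]: (260.1+174.0)/2 × 1 = 217.05
  [2→8]: (174.0+15.6)/2 × 6 = 568.8
  [8→12]: (15.6+3.1)/2 × 4 = 37.4
  Sum = 1147.7 µg/L·hr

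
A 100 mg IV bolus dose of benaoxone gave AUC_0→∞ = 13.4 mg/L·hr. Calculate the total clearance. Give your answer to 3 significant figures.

CL = 7.46 L/hr

CL = Dose_iv / AUC_0→∞
   = 100 / 13.4 = 7.46269 L/hr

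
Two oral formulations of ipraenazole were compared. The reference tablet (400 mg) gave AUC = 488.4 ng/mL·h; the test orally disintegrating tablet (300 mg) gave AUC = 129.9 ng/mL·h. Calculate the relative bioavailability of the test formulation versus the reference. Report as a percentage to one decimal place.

F_rel = (AUC_test/D_test) / (AUC_ref/D_ref)
      = (129.9/300) / (488.4/400)
      = 0.433 / 1.221 = 0.3546 = 35.46%

F_rel = 35.5%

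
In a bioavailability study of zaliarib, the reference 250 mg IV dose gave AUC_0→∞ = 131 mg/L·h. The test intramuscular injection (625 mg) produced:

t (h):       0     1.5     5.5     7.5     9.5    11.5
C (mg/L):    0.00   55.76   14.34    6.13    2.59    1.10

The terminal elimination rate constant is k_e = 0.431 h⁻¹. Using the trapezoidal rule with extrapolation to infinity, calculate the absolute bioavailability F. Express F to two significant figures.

Trapezoidal AUC_0→11.5 (intramuscular injection):
  [0→1.5]: (0.00+55.76)/2 × 1.5 = 41.82
  [1.5→5.5]: (55.76+14.34)/2 × 4 = 140.2
  [5.5→7.5]: (14.34+6.13)/2 × 2 = 20.47
  [7.5→9.5]: (6.13+2.59)/2 × 2 = 8.72
  [9.5→11.5]: (2.59+1.10)/2 × 2 = 3.69
  Sum = 214.9 mg/L·h
Tail: C_last/k_e = 1.10/0.431 = 2.552
AUC_0→∞ (intramuscular injection) = 214.9 + 2.552 = 217.452 mg/L·h
F = (AUC_ev/D_ev)/(AUC_iv/D_iv) = (217.452/625)/(131/250) = 0.3479232/0.524 = 0.6640

F = 0.66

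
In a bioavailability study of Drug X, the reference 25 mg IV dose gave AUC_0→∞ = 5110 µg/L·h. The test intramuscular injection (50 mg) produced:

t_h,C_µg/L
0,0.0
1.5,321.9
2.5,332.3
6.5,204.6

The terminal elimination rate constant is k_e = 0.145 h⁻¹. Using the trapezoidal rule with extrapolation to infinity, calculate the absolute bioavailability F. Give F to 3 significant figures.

Trapezoidal AUC_0→6.5 (intramuscular injection):
  [0→1.5]: (0.0+321.9)/2 × 1.5 = 241.425
  [1.5→2.5]: (321.9+332.3)/2 × 1 = 327.1
  [2.5→6.5]: (332.3+204.6)/2 × 4 = 1073.8
  Sum = 1642.325 µg/L·h
Tail: C_last/k_e = 204.6/0.145 = 1411.034
AUC_0→∞ (intramuscular injection) = 1642.325 + 1411.034 = 3053.359 µg/L·h
F = (AUC_ev/D_ev)/(AUC_iv/D_iv) = (3053.359/50)/(5110/25) = 61.06718/204.4 = 0.2988

F = 0.299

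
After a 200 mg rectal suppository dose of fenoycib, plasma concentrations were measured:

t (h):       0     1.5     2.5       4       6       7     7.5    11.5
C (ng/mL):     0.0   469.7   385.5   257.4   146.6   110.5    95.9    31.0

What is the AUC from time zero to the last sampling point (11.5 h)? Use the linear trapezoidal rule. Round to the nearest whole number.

Trapezoidal AUC_0→11.5:
  [0→1.5]: (0.0+469.7)/2 × 1.5 = 352.275
  [1.5→2.5]: (469.7+385.5)/2 × 1 = 427.6
  [2.5→4]: (385.5+257.4)/2 × 1.5 = 482.175
  [4→6]: (257.4+146.6)/2 × 2 = 404.0
  [6→7]: (146.6+110.5)/2 × 1 = 128.55
  [7→7.5]: (110.5+95.9)/2 × 0.5 = 51.6
  [7.5→11.5]: (95.9+31.0)/2 × 4 = 253.8
  Sum = 2100.0 ng/mL·h

AUC = 2100 ng/mL·h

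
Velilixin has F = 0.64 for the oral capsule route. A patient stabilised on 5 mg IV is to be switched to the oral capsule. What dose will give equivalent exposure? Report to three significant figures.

For equal systemic exposure: F × D_ev = D_iv
D_ev = D_iv / F = 5 / 0.64 = 7.8125 mg

D_oral = 7.81 mg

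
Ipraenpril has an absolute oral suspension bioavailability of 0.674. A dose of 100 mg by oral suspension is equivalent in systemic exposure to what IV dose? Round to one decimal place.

D_iv = 67.4 mg

Systemic exposure from an extravascular dose = F × D_ev, so the equivalent IV dose is F × D_ev.
D_iv = F × D_ev = 0.674 × 100 = 67.4 mg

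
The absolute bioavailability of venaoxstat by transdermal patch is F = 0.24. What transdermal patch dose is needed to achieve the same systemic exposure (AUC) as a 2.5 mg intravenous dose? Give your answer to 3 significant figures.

D_transdermal = 10.4 mg

For equal systemic exposure: F × D_ev = D_iv
D_ev = D_iv / F = 2.5 / 0.24 = 10.4167 mg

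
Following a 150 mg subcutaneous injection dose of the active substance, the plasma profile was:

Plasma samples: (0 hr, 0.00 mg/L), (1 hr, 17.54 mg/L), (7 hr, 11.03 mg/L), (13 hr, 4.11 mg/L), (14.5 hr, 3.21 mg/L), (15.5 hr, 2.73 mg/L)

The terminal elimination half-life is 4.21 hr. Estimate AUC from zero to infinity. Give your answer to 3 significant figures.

Trapezoidal AUC_0→15.5:
  [0→1]: (0.00+17.54)/2 × 1 = 8.77
  [1→7]: (17.54+11.03)/2 × 6 = 85.71
  [7→13]: (11.03+4.11)/2 × 6 = 45.42
  [13→14.5]: (4.11+3.21)/2 × 1.5 = 5.49
  [14.5→15.5]: (3.21+2.73)/2 × 1 = 2.97
  Sum = 148.36 mg/L·hr
k_e = ln2 / t½ = 0.693147 / 4.21 = 0.1646 hr^-1
Extrapolated tail: C_last / k_e = 2.73 / 0.1646 = 16.586
AUC_0→∞ = 148.36 + 16.586 = 164.946 mg/L·hr

AUC = 165 mg/L·hr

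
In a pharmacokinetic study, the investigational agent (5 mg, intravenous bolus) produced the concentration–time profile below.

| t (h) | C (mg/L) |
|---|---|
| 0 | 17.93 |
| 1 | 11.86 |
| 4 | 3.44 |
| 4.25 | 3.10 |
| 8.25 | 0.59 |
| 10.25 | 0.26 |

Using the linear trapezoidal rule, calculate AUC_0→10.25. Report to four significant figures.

Trapezoidal AUC_0→10.25:
  [0→1]: (17.93+11.86)/2 × 1 = 14.895
  [1→4]: (11.86+3.44)/2 × 3 = 22.95
  [4→4.25]: (3.44+3.10)/2 × 0.25 = 0.8175
  [4.25→8.25]: (3.10+0.59)/2 × 4 = 7.38
  [8.25→10.25]: (0.59+0.26)/2 × 2 = 0.85
  Sum = 46.8925 mg/L·h

AUC = 46.89 mg/L·h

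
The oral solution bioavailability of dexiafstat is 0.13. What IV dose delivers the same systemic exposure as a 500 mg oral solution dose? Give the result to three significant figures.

D_iv = 65.0 mg

Systemic exposure from an extravascular dose = F × D_ev, so the equivalent IV dose is F × D_ev.
D_iv = F × D_ev = 0.13 × 500 = 65 mg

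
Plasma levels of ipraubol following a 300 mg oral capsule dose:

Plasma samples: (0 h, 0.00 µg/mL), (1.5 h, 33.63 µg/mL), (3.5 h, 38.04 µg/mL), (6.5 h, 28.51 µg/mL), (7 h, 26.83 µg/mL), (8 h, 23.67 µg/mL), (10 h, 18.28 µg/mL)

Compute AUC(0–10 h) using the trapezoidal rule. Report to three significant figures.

AUC = 278 µg/mL·h

Trapezoidal AUC_0→10:
  [0→1.5]: (0.00+33.63)/2 × 1.5 = 25.2225
  [1.5→3.5]: (33.63+38.04)/2 × 2 = 71.67
  [3.5→6.5]: (38.04+28.51)/2 × 3 = 99.825
  [6.5→7]: (28.51+26.83)/2 × 0.5 = 13.835
  [7→8]: (26.83+23.67)/2 × 1 = 25.25
  [8→10]: (23.67+18.28)/2 × 2 = 41.95
  Sum = 277.7525 µg/mL·h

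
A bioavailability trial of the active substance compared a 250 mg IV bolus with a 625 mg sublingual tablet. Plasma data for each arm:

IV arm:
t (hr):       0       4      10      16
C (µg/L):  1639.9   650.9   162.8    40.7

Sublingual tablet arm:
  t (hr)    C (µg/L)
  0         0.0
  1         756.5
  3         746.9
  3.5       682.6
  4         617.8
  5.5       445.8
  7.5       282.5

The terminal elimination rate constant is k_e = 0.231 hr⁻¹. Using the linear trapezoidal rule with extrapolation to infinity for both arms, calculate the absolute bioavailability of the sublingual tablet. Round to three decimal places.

F = 0.272

Trapezoidal AUC_0→16 (IV):
  [0→4]: (1639.9+650.9)/2 × 4 = 4581.6
  [4→10]: (650.9+162.8)/2 × 6 = 2441.1
  [10→16]: (162.8+40.7)/2 × 6 = 610.5
  Sum = 7633.2 µg/L·hr
IV tail: 40.7/0.231 = 176.190; AUC_iv,0→∞ = 7633.2 + 176.190 = 7809.39 µg/L·hr
Trapezoidal AUC_0→7.5 (sublingual tablet):
  [0→1]: (0.0+756.5)/2 × 1 = 378.25
  [1→3]: (756.5+746.9)/2 × 2 = 1503.4
  [3→3.5]: (746.9+682.6)/2 × 0.5 = 357.375
  [3.5→4]: (682.6+617.8)/2 × 0.5 = 325.1
  [4→5.5]: (617.8+445.8)/2 × 1.5 = 797.7
  [5.5→7.5]: (445.8+282.5)/2 × 2 = 728.3
  Sum = 4090.125 µg/L·hr
sublingual tablet tail: 282.5/0.231 = 1222.944; AUC_ev,0→∞ = 4090.125 + 1222.944 = 5313.069 µg/L·hr
F = (AUC_ev/D_ev)/(AUC_iv/D_iv) = (5313.069/625)/(7809.39/250) = 8.5009104/31.23756 = 0.2721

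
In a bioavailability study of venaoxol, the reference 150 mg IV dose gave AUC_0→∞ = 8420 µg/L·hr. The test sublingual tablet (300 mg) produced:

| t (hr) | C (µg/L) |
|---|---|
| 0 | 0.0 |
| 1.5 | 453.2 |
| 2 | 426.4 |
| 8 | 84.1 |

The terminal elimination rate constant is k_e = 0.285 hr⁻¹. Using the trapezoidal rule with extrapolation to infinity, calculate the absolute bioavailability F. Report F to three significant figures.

F = 0.142

Trapezoidal AUC_0→8 (sublingual tablet):
  [0→1.5]: (0.0+453.2)/2 × 1.5 = 339.9
  [1.5→2]: (453.2+426.4)/2 × 0.5 = 219.9
  [2→8]: (426.4+84.1)/2 × 6 = 1531.5
  Sum = 2091.3 µg/L·hr
Tail: C_last/k_e = 84.1/0.285 = 295.088
AUC_0→∞ (sublingual tablet) = 2091.3 + 295.088 = 2386.388 µg/L·hr
F = (AUC_ev/D_ev)/(AUC_iv/D_iv) = (2386.388/300)/(8420/150) = 7.95463/56.1333 = 0.1417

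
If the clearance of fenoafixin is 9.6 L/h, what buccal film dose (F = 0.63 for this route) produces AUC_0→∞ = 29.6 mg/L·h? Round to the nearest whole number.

Dose = CL × AUC_0→∞ / F
     = 9.6 × 29.6 / 0.63 = 451.048 mg

Dose = 451 mg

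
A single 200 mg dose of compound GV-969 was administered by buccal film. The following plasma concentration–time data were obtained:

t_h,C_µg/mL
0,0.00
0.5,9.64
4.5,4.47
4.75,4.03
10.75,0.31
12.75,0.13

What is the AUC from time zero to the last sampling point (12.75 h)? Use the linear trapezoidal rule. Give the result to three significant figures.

Trapezoidal AUC_0→12.75:
  [0→0.5]: (0.00+9.64)/2 × 0.5 = 2.41
  [0.5→4.5]: (9.64+4.47)/2 × 4 = 28.22
  [4.5→4.75]: (4.47+4.03)/2 × 0.25 = 1.0625
  [4.75→10.75]: (4.03+0.31)/2 × 6 = 13.02
  [10.75→12.75]: (0.31+0.13)/2 × 2 = 0.44
  Sum = 45.1525 µg/mL·h

AUC = 45.2 µg/mL·h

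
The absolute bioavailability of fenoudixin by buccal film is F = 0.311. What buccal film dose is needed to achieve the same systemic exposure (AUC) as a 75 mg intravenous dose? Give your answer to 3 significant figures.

For equal systemic exposure: F × D_ev = D_iv
D_ev = D_iv / F = 75 / 0.311 = 241.158 mg

D_buccal = 241 mg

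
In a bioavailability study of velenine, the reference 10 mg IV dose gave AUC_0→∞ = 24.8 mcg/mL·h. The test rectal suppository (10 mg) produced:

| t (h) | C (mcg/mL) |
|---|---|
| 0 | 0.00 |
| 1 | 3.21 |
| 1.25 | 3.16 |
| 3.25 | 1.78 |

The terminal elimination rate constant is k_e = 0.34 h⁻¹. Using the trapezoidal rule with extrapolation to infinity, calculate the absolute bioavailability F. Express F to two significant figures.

F = 0.51

Trapezoidal AUC_0→3.25 (rectal suppository):
  [0→1]: (0.00+3.21)/2 × 1 = 1.605
  [1→1.25]: (3.21+3.16)/2 × 0.25 = 0.79625
  [1.25→3.25]: (3.16+1.78)/2 × 2 = 4.94
  Sum = 7.34125 mcg/mL·h
Tail: C_last/k_e = 1.78/0.34 = 5.235
AUC_0→∞ (rectal suppository) = 7.34125 + 5.235 = 12.57625 mcg/mL·h
F = (AUC_ev/D_ev)/(AUC_iv/D_iv) = (12.57625/10)/(24.8/10) = 1.257625/2.48 = 0.5071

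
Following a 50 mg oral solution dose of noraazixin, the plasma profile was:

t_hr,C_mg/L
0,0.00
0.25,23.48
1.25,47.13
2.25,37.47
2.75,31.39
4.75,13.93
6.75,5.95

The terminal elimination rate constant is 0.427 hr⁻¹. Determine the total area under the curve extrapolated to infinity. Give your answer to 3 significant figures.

Trapezoidal AUC_0→6.75:
  [0→0.25]: (0.00+23.48)/2 × 0.25 = 2.935
  [0.25→1.25]: (23.48+47.13)/2 × 1 = 35.305
  [1.25→2.25]: (47.13+37.47)/2 × 1 = 42.3
  [2.25→2.75]: (37.47+31.39)/2 × 0.5 = 17.215
  [2.75→4.75]: (31.39+13.93)/2 × 2 = 45.32
  [4.75→6.75]: (13.93+5.95)/2 × 2 = 19.88
  Sum = 162.955 mg/L·hr
Extrapolated tail: C_last / k_e = 5.95 / 0.427 = 13.934
AUC_0→∞ = 162.955 + 13.934 = 176.889 mg/L·hr

AUC = 177 mg/L·hr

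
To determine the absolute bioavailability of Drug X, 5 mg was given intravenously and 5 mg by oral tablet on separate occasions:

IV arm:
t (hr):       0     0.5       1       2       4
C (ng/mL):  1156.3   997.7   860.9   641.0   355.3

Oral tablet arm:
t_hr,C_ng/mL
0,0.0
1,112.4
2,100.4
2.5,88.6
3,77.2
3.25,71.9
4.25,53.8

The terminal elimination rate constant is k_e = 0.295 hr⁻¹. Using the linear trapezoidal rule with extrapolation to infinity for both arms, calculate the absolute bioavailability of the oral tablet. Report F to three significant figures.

Trapezoidal AUC_0→4 (IV):
  [0→0.5]: (1156.3+997.7)/2 × 0.5 = 538.5
  [0.5→1]: (997.7+860.9)/2 × 0.5 = 464.65
  [1→2]: (860.9+641.0)/2 × 1 = 750.95
  [2→4]: (641.0+355.3)/2 × 2 = 996.3
  Sum = 2750.4 ng/mL·hr
IV tail: 355.3/0.295 = 1204.407; AUC_iv,0→∞ = 2750.4 + 1204.407 = 3954.807 ng/mL·hr
Trapezoidal AUC_0→4.25 (oral tablet):
  [0→1]: (0.0+112.4)/2 × 1 = 56.2
  [1→2]: (112.4+100.4)/2 × 1 = 106.4
  [2→2.5]: (100.4+88.6)/2 × 0.5 = 47.25
  [2.5→3]: (88.6+77.2)/2 × 0.5 = 41.45
  [3→3.25]: (77.2+71.9)/2 × 0.25 = 18.6375
  [3.25→4.25]: (71.9+53.8)/2 × 1 = 62.85
  Sum = 332.7875 ng/mL·hr
oral tablet tail: 53.8/0.295 = 182.373; AUC_ev,0→∞ = 332.7875 + 182.373 = 515.1605 ng/mL·hr
F = (AUC_ev/D_ev)/(AUC_iv/D_iv) = (515.1605/5)/(3954.807/5) = 103.0321/790.9614 = 0.1303

F = 0.130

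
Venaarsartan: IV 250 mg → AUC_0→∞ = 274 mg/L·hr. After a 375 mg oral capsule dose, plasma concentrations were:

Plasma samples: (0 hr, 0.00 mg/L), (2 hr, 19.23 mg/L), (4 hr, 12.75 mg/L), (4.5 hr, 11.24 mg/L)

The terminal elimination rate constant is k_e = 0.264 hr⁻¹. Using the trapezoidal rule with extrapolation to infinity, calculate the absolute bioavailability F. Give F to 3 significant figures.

F = 0.243

Trapezoidal AUC_0→4.5 (oral capsule):
  [0→2]: (0.00+19.23)/2 × 2 = 19.23
  [2→4]: (19.23+12.75)/2 × 2 = 31.98
  [4→4.5]: (12.75+11.24)/2 × 0.5 = 5.9975
  Sum = 57.2075 mg/L·hr
Tail: C_last/k_e = 11.24/0.264 = 42.576
AUC_0→∞ (oral capsule) = 57.2075 + 42.576 = 99.7835 mg/L·hr
F = (AUC_ev/D_ev)/(AUC_iv/D_iv) = (99.7835/375)/(274/250) = 0.266089/1.096 = 0.2428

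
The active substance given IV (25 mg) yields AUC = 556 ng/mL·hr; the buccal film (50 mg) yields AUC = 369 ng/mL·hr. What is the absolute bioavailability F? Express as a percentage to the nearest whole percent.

F = 33%

F = (AUC_ev / D_ev) / (AUC_iv / D_iv)
  = (369/50) / (556/25)
  = 7.38 / 22.24 = 0.3318
  = 33.18%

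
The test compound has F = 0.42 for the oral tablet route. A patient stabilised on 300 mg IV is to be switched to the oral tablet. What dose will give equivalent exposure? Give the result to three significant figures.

D_oral = 714 mg

For equal systemic exposure: F × D_ev = D_iv
D_ev = D_iv / F = 300 / 0.42 = 714.286 mg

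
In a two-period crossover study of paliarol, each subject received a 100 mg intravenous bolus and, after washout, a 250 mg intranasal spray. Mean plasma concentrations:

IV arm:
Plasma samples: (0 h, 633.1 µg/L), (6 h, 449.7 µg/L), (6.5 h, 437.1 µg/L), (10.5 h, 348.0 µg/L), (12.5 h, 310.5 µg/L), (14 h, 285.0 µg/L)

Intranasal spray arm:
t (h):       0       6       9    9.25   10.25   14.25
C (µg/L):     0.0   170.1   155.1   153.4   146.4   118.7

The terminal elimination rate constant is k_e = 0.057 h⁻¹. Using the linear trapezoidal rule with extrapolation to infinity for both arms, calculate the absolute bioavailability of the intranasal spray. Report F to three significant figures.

Trapezoidal AUC_0→14 (IV):
  [0→6]: (633.1+449.7)/2 × 6 = 3248.4
  [6→6.5]: (449.7+437.1)/2 × 0.5 = 221.7
  [6.5→10.5]: (437.1+348.0)/2 × 4 = 1570.2
  [10.5→12.5]: (348.0+310.5)/2 × 2 = 658.5
  [12.5→14]: (310.5+285.0)/2 × 1.5 = 446.625
  Sum = 6145.425 µg/L·h
IV tail: 285.0/0.057 = 5000.000; AUC_iv,0→∞ = 6145.425 + 5000.000 = 11145.425 µg/L·h
Trapezoidal AUC_0→14.25 (intranasal spray):
  [0→6]: (0.0+170.1)/2 × 6 = 510.3
  [6→9]: (170.1+155.1)/2 × 3 = 487.8
  [9→9.25]: (155.1+153.4)/2 × 0.25 = 38.5625
  [9.25→10.25]: (153.4+146.4)/2 × 1 = 149.9
  [10.25→14.25]: (146.4+118.7)/2 × 4 = 530.2
  Sum = 1716.7625 µg/L·h
intranasal spray tail: 118.7/0.057 = 2082.456; AUC_ev,0→∞ = 1716.7625 + 2082.456 = 3799.2185 µg/L·h
F = (AUC_ev/D_ev)/(AUC_iv/D_iv) = (3799.2185/250)/(11145.425/100) = 15.196874/111.45425 = 0.1364

F = 0.136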